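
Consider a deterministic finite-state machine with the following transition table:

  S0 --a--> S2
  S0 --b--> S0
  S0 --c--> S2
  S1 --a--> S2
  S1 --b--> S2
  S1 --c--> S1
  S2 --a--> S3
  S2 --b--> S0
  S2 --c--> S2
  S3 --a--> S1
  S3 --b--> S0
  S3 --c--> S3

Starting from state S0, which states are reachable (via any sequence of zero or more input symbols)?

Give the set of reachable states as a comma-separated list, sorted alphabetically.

Answer: S0, S1, S2, S3

Derivation:
BFS from S0:
  visit S0: S0--a-->S2 (new), S0--b-->S0 (seen), S0--c-->S2 (seen)
  visit S2: S2--a-->S3 (new), S2--b-->S0 (seen), S2--c-->S2 (seen)
  visit S3: S3--a-->S1 (new), S3--b-->S0 (seen), S3--c-->S3 (seen)
  visit S1: S1--a-->S2 (seen), S1--b-->S2 (seen), S1--c-->S1 (seen)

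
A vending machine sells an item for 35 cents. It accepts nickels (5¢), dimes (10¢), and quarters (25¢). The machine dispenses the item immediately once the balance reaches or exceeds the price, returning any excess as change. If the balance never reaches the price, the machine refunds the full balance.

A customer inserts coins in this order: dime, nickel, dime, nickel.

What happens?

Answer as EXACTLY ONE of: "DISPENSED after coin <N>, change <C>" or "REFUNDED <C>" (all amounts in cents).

Answer: REFUNDED 30

Derivation:
Price: 35¢
Coin 1 (dime, 10¢): balance = 10¢
Coin 2 (nickel, 5¢): balance = 15¢
Coin 3 (dime, 10¢): balance = 25¢
Coin 4 (nickel, 5¢): balance = 30¢
All coins inserted, balance 30¢ < price 35¢ → REFUND 30¢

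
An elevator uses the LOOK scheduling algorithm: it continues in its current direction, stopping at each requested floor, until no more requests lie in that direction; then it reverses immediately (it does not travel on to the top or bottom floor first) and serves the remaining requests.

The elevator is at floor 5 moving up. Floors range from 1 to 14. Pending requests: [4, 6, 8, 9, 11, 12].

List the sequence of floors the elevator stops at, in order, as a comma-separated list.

Current: 5, moving UP
Serve above first (ascending): [6, 8, 9, 11, 12]
Then reverse, serve below (descending): [4]

Answer: 6, 8, 9, 11, 12, 4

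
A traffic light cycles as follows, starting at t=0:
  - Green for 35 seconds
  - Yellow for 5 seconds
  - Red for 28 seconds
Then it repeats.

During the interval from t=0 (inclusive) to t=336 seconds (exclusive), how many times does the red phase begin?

Answer: 5

Derivation:
Cycle = 35+5+28 = 68s
red phase starts at t = k*68 + 40 for k=0,1,2,...
Need k*68+40 < 336 → k < 4.353
k ∈ {0, ..., 4} → 5 starts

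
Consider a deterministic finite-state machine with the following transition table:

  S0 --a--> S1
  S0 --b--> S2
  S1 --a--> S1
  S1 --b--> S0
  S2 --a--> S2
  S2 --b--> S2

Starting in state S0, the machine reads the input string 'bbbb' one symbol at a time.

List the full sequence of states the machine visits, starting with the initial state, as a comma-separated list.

Start: S0
  read 'b': S0 --b--> S2
  read 'b': S2 --b--> S2
  read 'b': S2 --b--> S2
  read 'b': S2 --b--> S2

Answer: S0, S2, S2, S2, S2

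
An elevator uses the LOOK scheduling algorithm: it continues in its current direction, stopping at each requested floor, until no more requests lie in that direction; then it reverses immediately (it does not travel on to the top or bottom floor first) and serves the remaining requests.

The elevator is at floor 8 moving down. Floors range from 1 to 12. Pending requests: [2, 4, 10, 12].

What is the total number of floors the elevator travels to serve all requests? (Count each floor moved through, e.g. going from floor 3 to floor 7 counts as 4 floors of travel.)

Start at floor 8 moving down, LOOK stop order: [4, 2, 10, 12]
  8 → 4: |4-8| = 4, total = 4
  4 → 2: |2-4| = 2, total = 6
  2 → 10: |10-2| = 8, total = 14
  10 → 12: |12-10| = 2, total = 16

Answer: 16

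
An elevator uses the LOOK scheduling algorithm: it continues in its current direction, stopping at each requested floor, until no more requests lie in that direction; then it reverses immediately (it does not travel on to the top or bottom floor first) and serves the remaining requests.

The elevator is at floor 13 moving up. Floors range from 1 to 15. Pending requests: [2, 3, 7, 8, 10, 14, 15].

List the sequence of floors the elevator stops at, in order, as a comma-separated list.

Answer: 14, 15, 10, 8, 7, 3, 2

Derivation:
Current: 13, moving UP
Serve above first (ascending): [14, 15]
Then reverse, serve below (descending): [10, 8, 7, 3, 2]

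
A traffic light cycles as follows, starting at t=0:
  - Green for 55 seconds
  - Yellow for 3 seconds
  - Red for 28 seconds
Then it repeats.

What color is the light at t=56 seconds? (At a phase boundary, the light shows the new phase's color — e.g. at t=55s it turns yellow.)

Cycle length = 55 + 3 + 28 = 86s
t = 56, phase_t = 56 mod 86 = 56
55 <= 56 < 58 (yellow end) → YELLOW

Answer: yellow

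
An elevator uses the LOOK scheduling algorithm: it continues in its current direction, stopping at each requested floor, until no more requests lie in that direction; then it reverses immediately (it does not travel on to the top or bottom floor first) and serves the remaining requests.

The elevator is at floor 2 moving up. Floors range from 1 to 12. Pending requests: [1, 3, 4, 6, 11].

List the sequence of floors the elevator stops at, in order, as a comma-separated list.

Answer: 3, 4, 6, 11, 1

Derivation:
Current: 2, moving UP
Serve above first (ascending): [3, 4, 6, 11]
Then reverse, serve below (descending): [1]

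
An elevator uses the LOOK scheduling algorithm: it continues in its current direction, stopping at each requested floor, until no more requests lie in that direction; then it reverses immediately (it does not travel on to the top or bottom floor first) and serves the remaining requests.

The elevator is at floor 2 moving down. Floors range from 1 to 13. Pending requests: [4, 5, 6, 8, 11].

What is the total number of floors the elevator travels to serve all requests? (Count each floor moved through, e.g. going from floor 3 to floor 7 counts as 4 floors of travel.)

Start at floor 2 moving down, LOOK stop order: [4, 5, 6, 8, 11]
  2 → 4: |4-2| = 2, total = 2
  4 → 5: |5-4| = 1, total = 3
  5 → 6: |6-5| = 1, total = 4
  6 → 8: |8-6| = 2, total = 6
  8 → 11: |11-8| = 3, total = 9

Answer: 9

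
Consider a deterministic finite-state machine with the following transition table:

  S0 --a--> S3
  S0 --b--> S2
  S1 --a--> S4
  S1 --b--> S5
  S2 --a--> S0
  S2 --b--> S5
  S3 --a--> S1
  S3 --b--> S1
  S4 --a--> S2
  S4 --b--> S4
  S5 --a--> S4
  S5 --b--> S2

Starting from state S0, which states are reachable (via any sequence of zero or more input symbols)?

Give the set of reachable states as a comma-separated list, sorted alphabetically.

BFS from S0:
  visit S0: S0--a-->S3 (new), S0--b-->S2 (new)
  visit S3: S3--a-->S1 (new), S3--b-->S1 (seen)
  visit S2: S2--a-->S0 (seen), S2--b-->S5 (new)
  visit S1: S1--a-->S4 (new), S1--b-->S5 (seen)
  visit S5: S5--a-->S4 (seen), S5--b-->S2 (seen)
  visit S4: S4--a-->S2 (seen), S4--b-->S4 (seen)

Answer: S0, S1, S2, S3, S4, S5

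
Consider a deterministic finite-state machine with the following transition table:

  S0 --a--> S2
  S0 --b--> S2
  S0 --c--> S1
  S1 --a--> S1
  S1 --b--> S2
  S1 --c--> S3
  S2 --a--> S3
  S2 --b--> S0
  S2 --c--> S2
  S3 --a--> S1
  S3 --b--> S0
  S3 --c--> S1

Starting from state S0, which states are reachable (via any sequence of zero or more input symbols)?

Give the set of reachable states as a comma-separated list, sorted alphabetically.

BFS from S0:
  visit S0: S0--a-->S2 (new), S0--b-->S2 (seen), S0--c-->S1 (new)
  visit S2: S2--a-->S3 (new), S2--b-->S0 (seen), S2--c-->S2 (seen)
  visit S1: S1--a-->S1 (seen), S1--b-->S2 (seen), S1--c-->S3 (seen)
  visit S3: S3--a-->S1 (seen), S3--b-->S0 (seen), S3--c-->S1 (seen)

Answer: S0, S1, S2, S3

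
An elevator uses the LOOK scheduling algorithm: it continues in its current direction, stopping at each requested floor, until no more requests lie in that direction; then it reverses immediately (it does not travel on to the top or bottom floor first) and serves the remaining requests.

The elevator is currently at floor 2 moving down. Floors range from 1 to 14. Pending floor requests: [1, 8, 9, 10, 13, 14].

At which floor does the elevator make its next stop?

Answer: 1

Derivation:
Current floor: 2, direction: down
Requests above: [8, 9, 10, 13, 14]
Requests below: [1]
Moving down and requests lie below → nearest below is max([1]) = 1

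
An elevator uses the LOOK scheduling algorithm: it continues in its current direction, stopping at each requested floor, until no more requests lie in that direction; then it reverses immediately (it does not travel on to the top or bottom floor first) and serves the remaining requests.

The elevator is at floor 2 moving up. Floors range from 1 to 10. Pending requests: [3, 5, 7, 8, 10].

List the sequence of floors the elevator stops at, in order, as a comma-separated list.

Answer: 3, 5, 7, 8, 10

Derivation:
Current: 2, moving UP
Serve above first (ascending): [3, 5, 7, 8, 10]
Then reverse, serve below (descending): []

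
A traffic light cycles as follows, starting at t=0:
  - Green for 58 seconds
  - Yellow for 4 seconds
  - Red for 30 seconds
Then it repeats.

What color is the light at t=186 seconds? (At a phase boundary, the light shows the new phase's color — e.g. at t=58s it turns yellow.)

Cycle length = 58 + 4 + 30 = 92s
t = 186, phase_t = 186 mod 92 = 2
2 < 58 (green end) → GREEN

Answer: green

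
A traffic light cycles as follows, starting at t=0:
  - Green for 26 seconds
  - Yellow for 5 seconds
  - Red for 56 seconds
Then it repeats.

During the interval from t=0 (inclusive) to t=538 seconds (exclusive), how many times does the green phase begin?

Answer: 7

Derivation:
Cycle = 26+5+56 = 87s
green phase starts at t = k*87 + 0 for k=0,1,2,...
Need k*87+0 < 538 → k < 6.184
k ∈ {0, ..., 6} → 7 starts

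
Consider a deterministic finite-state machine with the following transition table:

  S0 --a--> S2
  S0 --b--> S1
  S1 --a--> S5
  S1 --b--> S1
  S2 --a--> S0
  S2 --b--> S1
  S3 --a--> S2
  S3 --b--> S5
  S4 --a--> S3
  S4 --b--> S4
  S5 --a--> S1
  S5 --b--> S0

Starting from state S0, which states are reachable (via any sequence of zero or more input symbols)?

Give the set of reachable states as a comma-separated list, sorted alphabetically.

BFS from S0:
  visit S0: S0--a-->S2 (new), S0--b-->S1 (new)
  visit S2: S2--a-->S0 (seen), S2--b-->S1 (seen)
  visit S1: S1--a-->S5 (new), S1--b-->S1 (seen)
  visit S5: S5--a-->S1 (seen), S5--b-->S0 (seen)

Answer: S0, S1, S2, S5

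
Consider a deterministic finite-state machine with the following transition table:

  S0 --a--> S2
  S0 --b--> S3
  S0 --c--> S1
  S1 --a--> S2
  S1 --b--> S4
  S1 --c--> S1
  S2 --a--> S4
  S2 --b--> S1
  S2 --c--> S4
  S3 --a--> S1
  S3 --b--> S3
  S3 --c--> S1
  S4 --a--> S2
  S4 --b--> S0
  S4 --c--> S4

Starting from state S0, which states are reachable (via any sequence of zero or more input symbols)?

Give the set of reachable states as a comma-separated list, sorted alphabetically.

Answer: S0, S1, S2, S3, S4

Derivation:
BFS from S0:
  visit S0: S0--a-->S2 (new), S0--b-->S3 (new), S0--c-->S1 (new)
  visit S2: S2--a-->S4 (new), S2--b-->S1 (seen), S2--c-->S4 (seen)
  visit S3: S3--a-->S1 (seen), S3--b-->S3 (seen), S3--c-->S1 (seen)
  visit S1: S1--a-->S2 (seen), S1--b-->S4 (seen), S1--c-->S1 (seen)
  visit S4: S4--a-->S2 (seen), S4--b-->S0 (seen), S4--c-->S4 (seen)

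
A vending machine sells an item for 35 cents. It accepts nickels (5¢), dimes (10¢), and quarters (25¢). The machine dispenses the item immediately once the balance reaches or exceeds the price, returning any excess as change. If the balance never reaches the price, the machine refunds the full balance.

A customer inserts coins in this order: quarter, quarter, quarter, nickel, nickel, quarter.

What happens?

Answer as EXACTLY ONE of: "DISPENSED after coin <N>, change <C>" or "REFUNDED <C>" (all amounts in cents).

Price: 35¢
Coin 1 (quarter, 25¢): balance = 25¢
Coin 2 (quarter, 25¢): balance = 50¢
  → balance >= price → DISPENSE, change = 50 - 35 = 15¢

Answer: DISPENSED after coin 2, change 15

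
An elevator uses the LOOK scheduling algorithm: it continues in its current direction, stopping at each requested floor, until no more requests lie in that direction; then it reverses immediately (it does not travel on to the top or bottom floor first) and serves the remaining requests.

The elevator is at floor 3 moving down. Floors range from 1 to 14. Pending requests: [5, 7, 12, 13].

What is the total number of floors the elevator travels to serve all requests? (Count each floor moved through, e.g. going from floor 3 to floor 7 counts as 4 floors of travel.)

Start at floor 3 moving down, LOOK stop order: [5, 7, 12, 13]
  3 → 5: |5-3| = 2, total = 2
  5 → 7: |7-5| = 2, total = 4
  7 → 12: |12-7| = 5, total = 9
  12 → 13: |13-12| = 1, total = 10

Answer: 10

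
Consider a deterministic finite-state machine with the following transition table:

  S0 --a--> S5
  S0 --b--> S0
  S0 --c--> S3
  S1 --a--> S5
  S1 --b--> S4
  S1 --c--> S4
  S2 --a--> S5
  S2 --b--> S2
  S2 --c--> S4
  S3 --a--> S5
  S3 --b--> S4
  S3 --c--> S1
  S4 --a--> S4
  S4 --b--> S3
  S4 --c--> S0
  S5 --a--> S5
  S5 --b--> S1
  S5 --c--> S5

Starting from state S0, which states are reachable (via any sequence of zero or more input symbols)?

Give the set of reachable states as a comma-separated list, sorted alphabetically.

Answer: S0, S1, S3, S4, S5

Derivation:
BFS from S0:
  visit S0: S0--a-->S5 (new), S0--b-->S0 (seen), S0--c-->S3 (new)
  visit S5: S5--a-->S5 (seen), S5--b-->S1 (new), S5--c-->S5 (seen)
  visit S3: S3--a-->S5 (seen), S3--b-->S4 (new), S3--c-->S1 (seen)
  visit S1: S1--a-->S5 (seen), S1--b-->S4 (seen), S1--c-->S4 (seen)
  visit S4: S4--a-->S4 (seen), S4--b-->S3 (seen), S4--c-->S0 (seen)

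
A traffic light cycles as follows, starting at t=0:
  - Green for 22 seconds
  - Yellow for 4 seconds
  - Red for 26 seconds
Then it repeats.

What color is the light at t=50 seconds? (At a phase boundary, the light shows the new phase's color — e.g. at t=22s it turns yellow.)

Cycle length = 22 + 4 + 26 = 52s
t = 50, phase_t = 50 mod 52 = 50
50 >= 26 → RED

Answer: red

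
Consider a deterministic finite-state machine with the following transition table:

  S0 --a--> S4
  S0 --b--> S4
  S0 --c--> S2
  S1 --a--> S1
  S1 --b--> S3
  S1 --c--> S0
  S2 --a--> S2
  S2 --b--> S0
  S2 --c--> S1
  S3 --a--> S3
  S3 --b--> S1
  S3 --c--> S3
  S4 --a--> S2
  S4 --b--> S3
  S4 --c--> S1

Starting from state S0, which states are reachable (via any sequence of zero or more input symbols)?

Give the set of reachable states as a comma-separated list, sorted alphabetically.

Answer: S0, S1, S2, S3, S4

Derivation:
BFS from S0:
  visit S0: S0--a-->S4 (new), S0--b-->S4 (seen), S0--c-->S2 (new)
  visit S4: S4--a-->S2 (seen), S4--b-->S3 (new), S4--c-->S1 (new)
  visit S2: S2--a-->S2 (seen), S2--b-->S0 (seen), S2--c-->S1 (seen)
  visit S3: S3--a-->S3 (seen), S3--b-->S1 (seen), S3--c-->S3 (seen)
  visit S1: S1--a-->S1 (seen), S1--b-->S3 (seen), S1--c-->S0 (seen)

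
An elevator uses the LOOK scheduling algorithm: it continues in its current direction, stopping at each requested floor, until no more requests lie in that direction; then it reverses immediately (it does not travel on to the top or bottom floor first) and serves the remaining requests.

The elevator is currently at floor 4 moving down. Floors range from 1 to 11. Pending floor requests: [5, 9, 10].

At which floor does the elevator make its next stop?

Answer: 5

Derivation:
Current floor: 4, direction: down
Requests above: [5, 9, 10]
Requests below: []
Moving down but no requests below → reverse; nearest above is min([5, 9, 10]) = 5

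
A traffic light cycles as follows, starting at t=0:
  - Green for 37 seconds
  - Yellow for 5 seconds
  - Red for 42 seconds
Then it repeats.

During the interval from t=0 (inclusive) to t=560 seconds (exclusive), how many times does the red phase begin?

Answer: 7

Derivation:
Cycle = 37+5+42 = 84s
red phase starts at t = k*84 + 42 for k=0,1,2,...
Need k*84+42 < 560 → k < 6.167
k ∈ {0, ..., 6} → 7 starts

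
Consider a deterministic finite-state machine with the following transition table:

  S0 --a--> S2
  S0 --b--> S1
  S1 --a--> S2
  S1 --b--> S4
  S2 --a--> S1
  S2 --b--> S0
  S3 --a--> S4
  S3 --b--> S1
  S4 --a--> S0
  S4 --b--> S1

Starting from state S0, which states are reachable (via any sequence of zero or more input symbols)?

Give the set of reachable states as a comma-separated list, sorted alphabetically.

Answer: S0, S1, S2, S4

Derivation:
BFS from S0:
  visit S0: S0--a-->S2 (new), S0--b-->S1 (new)
  visit S2: S2--a-->S1 (seen), S2--b-->S0 (seen)
  visit S1: S1--a-->S2 (seen), S1--b-->S4 (new)
  visit S4: S4--a-->S0 (seen), S4--b-->S1 (seen)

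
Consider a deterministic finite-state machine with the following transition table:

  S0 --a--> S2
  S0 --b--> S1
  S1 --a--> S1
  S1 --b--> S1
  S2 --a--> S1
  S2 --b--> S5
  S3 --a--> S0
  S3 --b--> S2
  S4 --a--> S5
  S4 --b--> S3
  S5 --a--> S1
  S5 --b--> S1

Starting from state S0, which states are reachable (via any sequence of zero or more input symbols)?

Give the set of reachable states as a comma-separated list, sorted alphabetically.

BFS from S0:
  visit S0: S0--a-->S2 (new), S0--b-->S1 (new)
  visit S2: S2--a-->S1 (seen), S2--b-->S5 (new)
  visit S1: S1--a-->S1 (seen), S1--b-->S1 (seen)
  visit S5: S5--a-->S1 (seen), S5--b-->S1 (seen)

Answer: S0, S1, S2, S5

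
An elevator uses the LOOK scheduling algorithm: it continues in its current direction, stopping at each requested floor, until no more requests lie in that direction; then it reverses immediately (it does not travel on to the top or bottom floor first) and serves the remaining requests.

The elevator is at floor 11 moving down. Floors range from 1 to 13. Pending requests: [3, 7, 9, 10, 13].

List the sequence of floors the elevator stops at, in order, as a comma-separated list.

Answer: 10, 9, 7, 3, 13

Derivation:
Current: 11, moving DOWN
Serve below first (descending): [10, 9, 7, 3]
Then reverse, serve above (ascending): [13]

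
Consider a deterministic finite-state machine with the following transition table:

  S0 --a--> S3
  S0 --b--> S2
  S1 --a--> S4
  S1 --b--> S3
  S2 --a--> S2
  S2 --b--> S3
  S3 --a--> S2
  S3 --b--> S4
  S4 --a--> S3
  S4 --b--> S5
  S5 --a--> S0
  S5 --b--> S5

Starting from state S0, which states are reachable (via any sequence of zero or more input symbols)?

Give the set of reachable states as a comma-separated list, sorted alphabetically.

BFS from S0:
  visit S0: S0--a-->S3 (new), S0--b-->S2 (new)
  visit S3: S3--a-->S2 (seen), S3--b-->S4 (new)
  visit S2: S2--a-->S2 (seen), S2--b-->S3 (seen)
  visit S4: S4--a-->S3 (seen), S4--b-->S5 (new)
  visit S5: S5--a-->S0 (seen), S5--b-->S5 (seen)

Answer: S0, S2, S3, S4, S5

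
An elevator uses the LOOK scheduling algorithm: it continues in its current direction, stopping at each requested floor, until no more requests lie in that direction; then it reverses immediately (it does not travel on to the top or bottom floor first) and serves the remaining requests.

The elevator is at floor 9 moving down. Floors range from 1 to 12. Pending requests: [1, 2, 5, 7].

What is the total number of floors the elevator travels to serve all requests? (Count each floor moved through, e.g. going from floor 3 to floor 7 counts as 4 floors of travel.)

Start at floor 9 moving down, LOOK stop order: [7, 5, 2, 1]
  9 → 7: |7-9| = 2, total = 2
  7 → 5: |5-7| = 2, total = 4
  5 → 2: |2-5| = 3, total = 7
  2 → 1: |1-2| = 1, total = 8

Answer: 8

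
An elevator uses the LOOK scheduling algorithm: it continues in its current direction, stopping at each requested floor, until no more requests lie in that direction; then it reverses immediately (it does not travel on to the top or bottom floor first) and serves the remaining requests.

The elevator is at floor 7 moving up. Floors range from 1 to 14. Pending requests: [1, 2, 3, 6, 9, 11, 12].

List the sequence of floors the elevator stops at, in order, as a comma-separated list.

Current: 7, moving UP
Serve above first (ascending): [9, 11, 12]
Then reverse, serve below (descending): [6, 3, 2, 1]

Answer: 9, 11, 12, 6, 3, 2, 1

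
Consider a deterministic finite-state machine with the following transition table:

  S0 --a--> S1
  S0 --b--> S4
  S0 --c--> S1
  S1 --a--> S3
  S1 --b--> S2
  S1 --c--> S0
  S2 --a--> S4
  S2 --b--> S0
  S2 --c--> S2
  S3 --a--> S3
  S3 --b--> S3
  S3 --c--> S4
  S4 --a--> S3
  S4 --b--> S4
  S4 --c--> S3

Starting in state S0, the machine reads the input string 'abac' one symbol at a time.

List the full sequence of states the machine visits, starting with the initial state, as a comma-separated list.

Start: S0
  read 'a': S0 --a--> S1
  read 'b': S1 --b--> S2
  read 'a': S2 --a--> S4
  read 'c': S4 --c--> S3

Answer: S0, S1, S2, S4, S3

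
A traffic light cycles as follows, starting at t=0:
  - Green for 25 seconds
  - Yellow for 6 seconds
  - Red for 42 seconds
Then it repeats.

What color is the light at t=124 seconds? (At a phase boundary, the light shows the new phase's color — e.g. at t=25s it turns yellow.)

Answer: red

Derivation:
Cycle length = 25 + 6 + 42 = 73s
t = 124, phase_t = 124 mod 73 = 51
51 >= 31 → RED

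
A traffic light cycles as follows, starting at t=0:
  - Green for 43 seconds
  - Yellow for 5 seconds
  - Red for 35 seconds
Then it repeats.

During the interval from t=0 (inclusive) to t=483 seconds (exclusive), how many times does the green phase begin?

Cycle = 43+5+35 = 83s
green phase starts at t = k*83 + 0 for k=0,1,2,...
Need k*83+0 < 483 → k < 5.819
k ∈ {0, ..., 5} → 6 starts

Answer: 6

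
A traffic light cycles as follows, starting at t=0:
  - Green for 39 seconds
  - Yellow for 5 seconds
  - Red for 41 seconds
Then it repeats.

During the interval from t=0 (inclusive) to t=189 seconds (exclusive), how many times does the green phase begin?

Answer: 3

Derivation:
Cycle = 39+5+41 = 85s
green phase starts at t = k*85 + 0 for k=0,1,2,...
Need k*85+0 < 189 → k < 2.224
k ∈ {0, ..., 2} → 3 starts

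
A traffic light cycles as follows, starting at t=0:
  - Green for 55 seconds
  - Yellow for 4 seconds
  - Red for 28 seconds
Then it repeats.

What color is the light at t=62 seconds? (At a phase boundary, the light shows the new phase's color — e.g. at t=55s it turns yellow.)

Cycle length = 55 + 4 + 28 = 87s
t = 62, phase_t = 62 mod 87 = 62
62 >= 59 → RED

Answer: red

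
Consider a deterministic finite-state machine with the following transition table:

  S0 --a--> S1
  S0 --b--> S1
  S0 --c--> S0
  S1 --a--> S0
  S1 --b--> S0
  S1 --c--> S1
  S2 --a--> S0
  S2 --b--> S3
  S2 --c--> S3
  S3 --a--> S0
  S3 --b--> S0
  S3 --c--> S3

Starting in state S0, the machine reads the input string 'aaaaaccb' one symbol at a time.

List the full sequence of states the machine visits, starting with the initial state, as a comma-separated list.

Answer: S0, S1, S0, S1, S0, S1, S1, S1, S0

Derivation:
Start: S0
  read 'a': S0 --a--> S1
  read 'a': S1 --a--> S0
  read 'a': S0 --a--> S1
  read 'a': S1 --a--> S0
  read 'a': S0 --a--> S1
  read 'c': S1 --c--> S1
  read 'c': S1 --c--> S1
  read 'b': S1 --b--> S0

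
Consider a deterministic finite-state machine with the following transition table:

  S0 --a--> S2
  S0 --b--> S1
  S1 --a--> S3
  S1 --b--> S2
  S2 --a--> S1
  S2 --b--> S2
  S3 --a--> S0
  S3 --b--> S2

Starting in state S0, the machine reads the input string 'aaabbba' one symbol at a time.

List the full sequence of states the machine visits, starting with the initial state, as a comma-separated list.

Answer: S0, S2, S1, S3, S2, S2, S2, S1

Derivation:
Start: S0
  read 'a': S0 --a--> S2
  read 'a': S2 --a--> S1
  read 'a': S1 --a--> S3
  read 'b': S3 --b--> S2
  read 'b': S2 --b--> S2
  read 'b': S2 --b--> S2
  read 'a': S2 --a--> S1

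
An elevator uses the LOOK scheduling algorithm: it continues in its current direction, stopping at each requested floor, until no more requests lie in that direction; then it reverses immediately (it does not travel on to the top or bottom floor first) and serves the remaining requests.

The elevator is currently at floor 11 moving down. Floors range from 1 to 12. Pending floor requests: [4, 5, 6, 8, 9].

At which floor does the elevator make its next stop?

Current floor: 11, direction: down
Requests above: []
Requests below: [4, 5, 6, 8, 9]
Moving down and requests lie below → nearest below is max([4, 5, 6, 8, 9]) = 9

Answer: 9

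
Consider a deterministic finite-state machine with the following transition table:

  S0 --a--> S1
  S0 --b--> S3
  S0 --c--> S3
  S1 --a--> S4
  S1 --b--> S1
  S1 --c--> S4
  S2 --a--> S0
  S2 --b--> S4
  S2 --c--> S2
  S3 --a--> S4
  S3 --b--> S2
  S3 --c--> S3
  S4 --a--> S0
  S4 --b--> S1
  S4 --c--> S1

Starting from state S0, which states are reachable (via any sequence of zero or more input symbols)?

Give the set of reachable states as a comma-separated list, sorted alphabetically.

BFS from S0:
  visit S0: S0--a-->S1 (new), S0--b-->S3 (new), S0--c-->S3 (seen)
  visit S1: S1--a-->S4 (new), S1--b-->S1 (seen), S1--c-->S4 (seen)
  visit S3: S3--a-->S4 (seen), S3--b-->S2 (new), S3--c-->S3 (seen)
  visit S4: S4--a-->S0 (seen), S4--b-->S1 (seen), S4--c-->S1 (seen)
  visit S2: S2--a-->S0 (seen), S2--b-->S4 (seen), S2--c-->S2 (seen)

Answer: S0, S1, S2, S3, S4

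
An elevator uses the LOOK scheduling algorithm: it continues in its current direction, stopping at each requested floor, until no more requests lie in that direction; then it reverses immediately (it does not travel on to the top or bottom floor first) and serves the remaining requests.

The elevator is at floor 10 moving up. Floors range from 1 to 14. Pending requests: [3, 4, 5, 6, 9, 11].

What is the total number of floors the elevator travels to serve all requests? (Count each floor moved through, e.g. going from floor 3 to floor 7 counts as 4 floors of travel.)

Answer: 9

Derivation:
Start at floor 10 moving up, LOOK stop order: [11, 9, 6, 5, 4, 3]
  10 → 11: |11-10| = 1, total = 1
  11 → 9: |9-11| = 2, total = 3
  9 → 6: |6-9| = 3, total = 6
  6 → 5: |5-6| = 1, total = 7
  5 → 4: |4-5| = 1, total = 8
  4 → 3: |3-4| = 1, total = 9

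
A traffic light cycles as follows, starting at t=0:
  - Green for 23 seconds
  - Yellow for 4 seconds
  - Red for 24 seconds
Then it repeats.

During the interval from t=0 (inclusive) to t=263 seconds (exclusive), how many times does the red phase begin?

Cycle = 23+4+24 = 51s
red phase starts at t = k*51 + 27 for k=0,1,2,...
Need k*51+27 < 263 → k < 4.627
k ∈ {0, ..., 4} → 5 starts

Answer: 5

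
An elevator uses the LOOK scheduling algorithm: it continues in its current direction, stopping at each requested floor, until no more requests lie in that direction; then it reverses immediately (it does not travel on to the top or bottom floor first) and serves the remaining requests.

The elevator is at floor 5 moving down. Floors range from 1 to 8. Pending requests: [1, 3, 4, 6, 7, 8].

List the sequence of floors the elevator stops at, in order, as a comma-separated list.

Answer: 4, 3, 1, 6, 7, 8

Derivation:
Current: 5, moving DOWN
Serve below first (descending): [4, 3, 1]
Then reverse, serve above (ascending): [6, 7, 8]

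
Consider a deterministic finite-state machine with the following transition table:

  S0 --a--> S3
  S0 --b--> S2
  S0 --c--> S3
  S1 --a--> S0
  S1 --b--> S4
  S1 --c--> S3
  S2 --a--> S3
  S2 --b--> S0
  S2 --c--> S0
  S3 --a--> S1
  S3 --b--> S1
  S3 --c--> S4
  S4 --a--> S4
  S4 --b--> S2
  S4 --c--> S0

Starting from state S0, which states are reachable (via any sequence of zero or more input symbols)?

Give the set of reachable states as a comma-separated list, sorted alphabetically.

Answer: S0, S1, S2, S3, S4

Derivation:
BFS from S0:
  visit S0: S0--a-->S3 (new), S0--b-->S2 (new), S0--c-->S3 (seen)
  visit S3: S3--a-->S1 (new), S3--b-->S1 (seen), S3--c-->S4 (new)
  visit S2: S2--a-->S3 (seen), S2--b-->S0 (seen), S2--c-->S0 (seen)
  visit S1: S1--a-->S0 (seen), S1--b-->S4 (seen), S1--c-->S3 (seen)
  visit S4: S4--a-->S4 (seen), S4--b-->S2 (seen), S4--c-->S0 (seen)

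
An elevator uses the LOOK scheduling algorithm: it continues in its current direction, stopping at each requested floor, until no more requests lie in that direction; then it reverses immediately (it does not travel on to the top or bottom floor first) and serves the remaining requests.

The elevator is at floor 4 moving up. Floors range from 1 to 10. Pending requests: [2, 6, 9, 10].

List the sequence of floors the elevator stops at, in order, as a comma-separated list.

Current: 4, moving UP
Serve above first (ascending): [6, 9, 10]
Then reverse, serve below (descending): [2]

Answer: 6, 9, 10, 2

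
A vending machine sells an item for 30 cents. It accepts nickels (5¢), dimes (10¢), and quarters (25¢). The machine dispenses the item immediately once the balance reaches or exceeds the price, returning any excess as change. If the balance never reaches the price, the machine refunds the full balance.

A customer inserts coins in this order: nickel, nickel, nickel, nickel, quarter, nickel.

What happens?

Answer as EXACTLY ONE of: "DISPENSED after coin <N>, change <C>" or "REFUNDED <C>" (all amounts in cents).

Price: 30¢
Coin 1 (nickel, 5¢): balance = 5¢
Coin 2 (nickel, 5¢): balance = 10¢
Coin 3 (nickel, 5¢): balance = 15¢
Coin 4 (nickel, 5¢): balance = 20¢
Coin 5 (quarter, 25¢): balance = 45¢
  → balance >= price → DISPENSE, change = 45 - 30 = 15¢

Answer: DISPENSED after coin 5, change 15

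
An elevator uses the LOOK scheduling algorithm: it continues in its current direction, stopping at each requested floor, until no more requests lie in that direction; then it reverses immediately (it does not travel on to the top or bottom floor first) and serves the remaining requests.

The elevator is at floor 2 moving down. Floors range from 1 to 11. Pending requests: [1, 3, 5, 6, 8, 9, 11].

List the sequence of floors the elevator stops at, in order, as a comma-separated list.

Answer: 1, 3, 5, 6, 8, 9, 11

Derivation:
Current: 2, moving DOWN
Serve below first (descending): [1]
Then reverse, serve above (ascending): [3, 5, 6, 8, 9, 11]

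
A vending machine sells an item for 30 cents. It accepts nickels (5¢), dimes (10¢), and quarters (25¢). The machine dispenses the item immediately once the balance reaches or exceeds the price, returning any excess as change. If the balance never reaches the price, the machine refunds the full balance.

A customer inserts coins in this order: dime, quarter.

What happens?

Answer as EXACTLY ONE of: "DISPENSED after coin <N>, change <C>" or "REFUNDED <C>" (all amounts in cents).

Price: 30¢
Coin 1 (dime, 10¢): balance = 10¢
Coin 2 (quarter, 25¢): balance = 35¢
  → balance >= price → DISPENSE, change = 35 - 30 = 5¢

Answer: DISPENSED after coin 2, change 5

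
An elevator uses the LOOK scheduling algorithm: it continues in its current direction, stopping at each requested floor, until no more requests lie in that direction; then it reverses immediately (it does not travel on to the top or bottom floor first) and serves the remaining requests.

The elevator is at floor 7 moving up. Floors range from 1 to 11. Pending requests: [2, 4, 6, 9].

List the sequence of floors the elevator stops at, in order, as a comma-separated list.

Answer: 9, 6, 4, 2

Derivation:
Current: 7, moving UP
Serve above first (ascending): [9]
Then reverse, serve below (descending): [6, 4, 2]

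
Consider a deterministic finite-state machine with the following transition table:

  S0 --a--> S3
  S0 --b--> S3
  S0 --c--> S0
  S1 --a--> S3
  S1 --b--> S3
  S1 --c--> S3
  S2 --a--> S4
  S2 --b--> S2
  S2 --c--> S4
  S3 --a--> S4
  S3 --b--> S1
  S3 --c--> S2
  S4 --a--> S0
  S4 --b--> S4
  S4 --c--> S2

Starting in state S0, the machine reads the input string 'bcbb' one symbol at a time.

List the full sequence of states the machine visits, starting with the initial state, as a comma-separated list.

Answer: S0, S3, S2, S2, S2

Derivation:
Start: S0
  read 'b': S0 --b--> S3
  read 'c': S3 --c--> S2
  read 'b': S2 --b--> S2
  read 'b': S2 --b--> S2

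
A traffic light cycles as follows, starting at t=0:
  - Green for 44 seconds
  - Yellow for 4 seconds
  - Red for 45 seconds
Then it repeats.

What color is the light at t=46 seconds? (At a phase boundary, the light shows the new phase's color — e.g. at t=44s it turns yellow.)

Cycle length = 44 + 4 + 45 = 93s
t = 46, phase_t = 46 mod 93 = 46
44 <= 46 < 48 (yellow end) → YELLOW

Answer: yellow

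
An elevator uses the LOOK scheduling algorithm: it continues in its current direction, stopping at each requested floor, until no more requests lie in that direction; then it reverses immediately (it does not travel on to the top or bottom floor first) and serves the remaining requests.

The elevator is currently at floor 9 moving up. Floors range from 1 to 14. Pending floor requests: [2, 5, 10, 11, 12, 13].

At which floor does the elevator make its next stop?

Current floor: 9, direction: up
Requests above: [10, 11, 12, 13]
Requests below: [2, 5]
Moving up and requests lie above → nearest above is min([10, 11, 12, 13]) = 10

Answer: 10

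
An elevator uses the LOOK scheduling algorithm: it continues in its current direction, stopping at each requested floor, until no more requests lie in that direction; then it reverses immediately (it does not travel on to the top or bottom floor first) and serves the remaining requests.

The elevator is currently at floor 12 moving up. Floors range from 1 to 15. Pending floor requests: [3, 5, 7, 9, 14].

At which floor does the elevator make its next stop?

Current floor: 12, direction: up
Requests above: [14]
Requests below: [3, 5, 7, 9]
Moving up and requests lie above → nearest above is min([14]) = 14

Answer: 14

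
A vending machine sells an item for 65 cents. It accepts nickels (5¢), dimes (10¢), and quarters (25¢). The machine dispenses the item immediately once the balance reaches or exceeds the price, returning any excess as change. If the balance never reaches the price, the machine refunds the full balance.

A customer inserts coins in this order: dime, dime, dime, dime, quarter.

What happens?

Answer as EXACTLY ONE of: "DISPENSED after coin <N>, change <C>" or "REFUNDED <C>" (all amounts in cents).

Price: 65¢
Coin 1 (dime, 10¢): balance = 10¢
Coin 2 (dime, 10¢): balance = 20¢
Coin 3 (dime, 10¢): balance = 30¢
Coin 4 (dime, 10¢): balance = 40¢
Coin 5 (quarter, 25¢): balance = 65¢
  → balance >= price → DISPENSE, change = 65 - 65 = 0¢

Answer: DISPENSED after coin 5, change 0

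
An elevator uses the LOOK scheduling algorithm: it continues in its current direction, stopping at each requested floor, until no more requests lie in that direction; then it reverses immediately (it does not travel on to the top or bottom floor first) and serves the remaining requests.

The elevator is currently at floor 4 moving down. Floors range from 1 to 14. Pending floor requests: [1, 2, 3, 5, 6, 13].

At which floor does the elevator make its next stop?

Answer: 3

Derivation:
Current floor: 4, direction: down
Requests above: [5, 6, 13]
Requests below: [1, 2, 3]
Moving down and requests lie below → nearest below is max([1, 2, 3]) = 3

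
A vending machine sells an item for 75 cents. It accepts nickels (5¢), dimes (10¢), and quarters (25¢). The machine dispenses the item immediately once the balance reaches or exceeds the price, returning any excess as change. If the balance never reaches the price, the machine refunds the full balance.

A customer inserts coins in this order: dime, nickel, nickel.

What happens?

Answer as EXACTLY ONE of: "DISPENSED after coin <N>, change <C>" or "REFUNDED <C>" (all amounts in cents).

Answer: REFUNDED 20

Derivation:
Price: 75¢
Coin 1 (dime, 10¢): balance = 10¢
Coin 2 (nickel, 5¢): balance = 15¢
Coin 3 (nickel, 5¢): balance = 20¢
All coins inserted, balance 20¢ < price 75¢ → REFUND 20¢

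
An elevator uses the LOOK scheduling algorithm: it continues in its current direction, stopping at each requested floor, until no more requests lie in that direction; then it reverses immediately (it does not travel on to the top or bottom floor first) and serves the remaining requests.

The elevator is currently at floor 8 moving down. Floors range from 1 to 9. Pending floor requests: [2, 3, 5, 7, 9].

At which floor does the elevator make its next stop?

Answer: 7

Derivation:
Current floor: 8, direction: down
Requests above: [9]
Requests below: [2, 3, 5, 7]
Moving down and requests lie below → nearest below is max([2, 3, 5, 7]) = 7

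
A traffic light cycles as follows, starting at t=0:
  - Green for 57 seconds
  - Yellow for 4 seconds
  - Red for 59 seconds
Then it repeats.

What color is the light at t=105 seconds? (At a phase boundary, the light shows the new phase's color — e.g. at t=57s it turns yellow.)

Cycle length = 57 + 4 + 59 = 120s
t = 105, phase_t = 105 mod 120 = 105
105 >= 61 → RED

Answer: red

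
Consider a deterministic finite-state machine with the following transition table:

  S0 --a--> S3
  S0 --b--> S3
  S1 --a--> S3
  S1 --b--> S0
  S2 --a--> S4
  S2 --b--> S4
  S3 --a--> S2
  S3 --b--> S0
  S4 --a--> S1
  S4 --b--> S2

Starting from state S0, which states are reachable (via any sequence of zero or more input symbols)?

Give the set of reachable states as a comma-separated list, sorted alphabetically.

Answer: S0, S1, S2, S3, S4

Derivation:
BFS from S0:
  visit S0: S0--a-->S3 (new), S0--b-->S3 (seen)
  visit S3: S3--a-->S2 (new), S3--b-->S0 (seen)
  visit S2: S2--a-->S4 (new), S2--b-->S4 (seen)
  visit S4: S4--a-->S1 (new), S4--b-->S2 (seen)
  visit S1: S1--a-->S3 (seen), S1--b-->S0 (seen)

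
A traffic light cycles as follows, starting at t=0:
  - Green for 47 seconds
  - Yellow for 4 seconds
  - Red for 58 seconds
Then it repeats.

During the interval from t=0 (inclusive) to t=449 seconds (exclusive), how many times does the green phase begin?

Cycle = 47+4+58 = 109s
green phase starts at t = k*109 + 0 for k=0,1,2,...
Need k*109+0 < 449 → k < 4.119
k ∈ {0, ..., 4} → 5 starts

Answer: 5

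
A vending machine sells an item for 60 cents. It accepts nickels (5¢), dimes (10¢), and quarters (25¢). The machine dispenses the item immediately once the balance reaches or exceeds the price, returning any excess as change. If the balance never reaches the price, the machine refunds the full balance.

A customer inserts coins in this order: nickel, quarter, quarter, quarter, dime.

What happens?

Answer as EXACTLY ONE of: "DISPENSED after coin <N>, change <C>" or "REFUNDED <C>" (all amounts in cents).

Price: 60¢
Coin 1 (nickel, 5¢): balance = 5¢
Coin 2 (quarter, 25¢): balance = 30¢
Coin 3 (quarter, 25¢): balance = 55¢
Coin 4 (quarter, 25¢): balance = 80¢
  → balance >= price → DISPENSE, change = 80 - 60 = 20¢

Answer: DISPENSED after coin 4, change 20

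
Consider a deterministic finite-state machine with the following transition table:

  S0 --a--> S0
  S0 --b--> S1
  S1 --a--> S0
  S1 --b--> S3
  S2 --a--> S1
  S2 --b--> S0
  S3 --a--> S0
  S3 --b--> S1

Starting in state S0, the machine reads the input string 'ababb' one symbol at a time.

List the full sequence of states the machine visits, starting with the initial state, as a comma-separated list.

Answer: S0, S0, S1, S0, S1, S3

Derivation:
Start: S0
  read 'a': S0 --a--> S0
  read 'b': S0 --b--> S1
  read 'a': S1 --a--> S0
  read 'b': S0 --b--> S1
  read 'b': S1 --b--> S3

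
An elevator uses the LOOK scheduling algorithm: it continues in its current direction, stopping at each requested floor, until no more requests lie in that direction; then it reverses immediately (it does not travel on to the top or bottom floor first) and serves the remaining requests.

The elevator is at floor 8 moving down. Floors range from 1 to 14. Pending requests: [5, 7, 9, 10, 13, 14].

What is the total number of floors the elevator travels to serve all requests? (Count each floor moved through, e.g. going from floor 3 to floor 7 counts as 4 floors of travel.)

Answer: 12

Derivation:
Start at floor 8 moving down, LOOK stop order: [7, 5, 9, 10, 13, 14]
  8 → 7: |7-8| = 1, total = 1
  7 → 5: |5-7| = 2, total = 3
  5 → 9: |9-5| = 4, total = 7
  9 → 10: |10-9| = 1, total = 8
  10 → 13: |13-10| = 3, total = 11
  13 → 14: |14-13| = 1, total = 12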